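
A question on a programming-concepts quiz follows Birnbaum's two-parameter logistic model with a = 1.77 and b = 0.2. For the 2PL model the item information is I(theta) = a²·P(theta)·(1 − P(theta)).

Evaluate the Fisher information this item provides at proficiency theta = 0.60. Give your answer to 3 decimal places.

0.693

P = 1/(1+e^{-0.7080}) = 0.6700
P(1−P) = 0.6700 × 0.3300 = 0.2211
I = a² × P(1−P) = 1.77² × 0.2211 = 0.69273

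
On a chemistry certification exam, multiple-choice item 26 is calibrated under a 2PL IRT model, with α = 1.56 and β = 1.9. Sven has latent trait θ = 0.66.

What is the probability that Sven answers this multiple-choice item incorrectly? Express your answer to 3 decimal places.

0.874

P(θ) = 1 / (1 + exp(−α(θ − β)))
Exponent: 1.56 × (0.66 − 1.9) = -1.9344
1/(1 + e^{1.9344}) = 0.1263
P(incorrect) = 1 − 0.1263 = 0.8737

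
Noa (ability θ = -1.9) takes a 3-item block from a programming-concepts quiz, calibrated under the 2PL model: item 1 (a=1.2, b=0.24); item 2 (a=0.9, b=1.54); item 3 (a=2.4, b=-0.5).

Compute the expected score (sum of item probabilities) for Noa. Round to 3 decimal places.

P(θ) = 1 / (1 + exp(−a(θ − b)))
P_1 = 1/(1+e^{2.5680}) = 0.0712
P_2 = 1/(1+e^{3.0960}) = 0.0433
P_3 = 1/(1+e^{3.3600}) = 0.0336
E[score] = 0.0712 + 0.0433 + 0.0336 = 0.1481

0.148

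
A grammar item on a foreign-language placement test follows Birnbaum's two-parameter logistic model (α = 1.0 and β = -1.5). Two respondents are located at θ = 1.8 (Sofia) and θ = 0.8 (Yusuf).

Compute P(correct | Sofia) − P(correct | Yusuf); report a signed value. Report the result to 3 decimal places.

P(θ) = 1 / (1 + exp(−α(θ − β)))
P(Sofia) = 0.9644  [exponent 3.3000]
P(Yusuf) = 0.9089  [exponent 2.3000]
Difference = 0.9644 − 0.9089 = 0.0556

0.056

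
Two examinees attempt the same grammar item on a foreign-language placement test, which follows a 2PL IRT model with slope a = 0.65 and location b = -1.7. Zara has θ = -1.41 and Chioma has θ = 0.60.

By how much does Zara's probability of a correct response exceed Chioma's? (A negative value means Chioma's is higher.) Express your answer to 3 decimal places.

-0.270

P(θ) = 1 / (1 + exp(−a(θ − b)))
P(Zara) = 0.5470  [exponent 0.1885]
P(Chioma) = 0.8168  [exponent 1.4950]
Difference = 0.5470 − 0.8168 = -0.2698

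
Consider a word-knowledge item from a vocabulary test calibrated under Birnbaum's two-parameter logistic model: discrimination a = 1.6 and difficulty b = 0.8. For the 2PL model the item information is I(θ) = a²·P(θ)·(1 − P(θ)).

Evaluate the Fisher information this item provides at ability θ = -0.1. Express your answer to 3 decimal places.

P = 1/(1+e^{1.4400}) = 0.1915
P(1−P) = 0.1915 × 0.8085 = 0.1549
I = a² × P(1−P) = 1.6² × 0.1549 = 0.39643

0.396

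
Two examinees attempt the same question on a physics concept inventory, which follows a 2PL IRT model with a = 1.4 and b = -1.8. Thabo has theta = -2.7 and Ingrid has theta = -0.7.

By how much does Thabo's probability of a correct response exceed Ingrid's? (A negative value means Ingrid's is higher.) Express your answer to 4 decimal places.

P(theta) = 1 / (1 + exp(−a(theta − b)))
P(Thabo) = 0.2210  [exponent -1.2600]
P(Ingrid) = 0.8235  [exponent 1.5400]
Difference = 0.2210 − 0.8235 = -0.6025

-0.6025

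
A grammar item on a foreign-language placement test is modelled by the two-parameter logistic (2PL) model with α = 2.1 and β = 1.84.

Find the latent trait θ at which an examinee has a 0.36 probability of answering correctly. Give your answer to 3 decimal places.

1.566

P(θ) = 1 / (1 + exp(−α(θ − β)))
logit = ln(0.3600/0.6400) = -0.5754
θ = β + logit/(α) = 1.84 + (-0.5754)/2.1000 = 1.5660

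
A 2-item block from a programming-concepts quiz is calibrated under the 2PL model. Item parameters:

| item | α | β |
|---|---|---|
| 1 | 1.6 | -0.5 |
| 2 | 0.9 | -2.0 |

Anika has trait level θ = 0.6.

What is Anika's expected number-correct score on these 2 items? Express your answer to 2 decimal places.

P(θ) = 1 / (1 + exp(−α(θ − β)))
P_1 = 1/(1+e^{-1.7600}) = 0.8532
P_2 = 1/(1+e^{-2.3400}) = 0.9121
E[score] = 0.8532 + 0.9121 = 1.7653

1.77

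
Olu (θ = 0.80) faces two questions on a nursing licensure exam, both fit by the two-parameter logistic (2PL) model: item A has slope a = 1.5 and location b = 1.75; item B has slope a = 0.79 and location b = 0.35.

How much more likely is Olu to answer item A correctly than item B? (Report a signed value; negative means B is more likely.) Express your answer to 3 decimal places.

-0.394

P(θ) = 1 / (1 + exp(−a(θ − b)))
P_A = 0.1939
P_B = 0.5880
P_A − P_B = -0.3941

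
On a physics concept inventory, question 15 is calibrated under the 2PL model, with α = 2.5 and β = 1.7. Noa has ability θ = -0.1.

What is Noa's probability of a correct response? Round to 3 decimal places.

P(θ) = 1 / (1 + exp(−α(θ − β)))
Exponent: 2.5 × (-0.1 − 1.7) = -4.5000
1/(1 + e^{4.5000}) = 0.0110

0.011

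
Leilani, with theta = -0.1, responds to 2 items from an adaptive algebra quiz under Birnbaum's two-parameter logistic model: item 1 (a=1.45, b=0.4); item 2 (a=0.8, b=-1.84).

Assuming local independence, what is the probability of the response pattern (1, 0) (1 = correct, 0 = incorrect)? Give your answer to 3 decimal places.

0.065

P(theta) = 1 / (1 + exp(−a(theta − b)))
P_1 = 1/(1+e^{0.7250}) = 0.3263
P_2 = 1/(1+e^{-1.3920}) = 0.8009
L = P_1 × (1−P_2) = 0.3263 × 0.1991 = 0.06496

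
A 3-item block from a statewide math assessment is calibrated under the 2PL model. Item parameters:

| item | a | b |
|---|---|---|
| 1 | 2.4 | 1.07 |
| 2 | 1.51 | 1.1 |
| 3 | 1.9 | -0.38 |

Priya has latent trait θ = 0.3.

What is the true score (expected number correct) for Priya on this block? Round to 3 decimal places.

P(θ) = 1 / (1 + exp(−a(θ − b)))
P_1 = 1/(1+e^{1.8480}) = 0.1361
P_2 = 1/(1+e^{1.2080}) = 0.2301
P_3 = 1/(1+e^{-1.2920}) = 0.7845
E[score] = 0.1361 + 0.2301 + 0.7845 = 1.1506

1.151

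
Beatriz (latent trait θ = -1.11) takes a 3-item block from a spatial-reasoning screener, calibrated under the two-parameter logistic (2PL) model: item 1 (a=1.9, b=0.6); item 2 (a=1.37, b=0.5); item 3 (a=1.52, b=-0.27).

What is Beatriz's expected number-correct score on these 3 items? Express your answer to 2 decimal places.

0.35

P(θ) = 1 / (1 + exp(−a(θ − b)))
P_1 = 1/(1+e^{3.2490}) = 0.0374
P_2 = 1/(1+e^{2.2057}) = 0.0992
P_3 = 1/(1+e^{1.2768}) = 0.2181
E[score] = 0.0374 + 0.0992 + 0.2181 = 0.3547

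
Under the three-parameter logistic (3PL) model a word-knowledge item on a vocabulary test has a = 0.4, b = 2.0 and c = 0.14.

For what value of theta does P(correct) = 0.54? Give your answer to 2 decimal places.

P(theta) = c + (1 − c) · 1 / (1 + exp(−a(theta − b)))
Remove guessing floor: (0.54 − 0.14)/(1 − 0.14) = 0.4651
logit = ln(0.4651/0.5349) = -0.1398
theta = b + logit/(a) = 2.0 + (-0.1398)/0.4000 = 1.6506

1.65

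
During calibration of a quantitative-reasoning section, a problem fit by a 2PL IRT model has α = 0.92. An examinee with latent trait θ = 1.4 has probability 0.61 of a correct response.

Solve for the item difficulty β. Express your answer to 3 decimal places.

0.914

P(θ) = 1 / (1 + exp(−α(θ − β)))
logit(0.61) = ln(0.61/0.39) = 0.4473
β = θ − logit/(α) = 1.4 − 0.4473/0.9200 = 0.9138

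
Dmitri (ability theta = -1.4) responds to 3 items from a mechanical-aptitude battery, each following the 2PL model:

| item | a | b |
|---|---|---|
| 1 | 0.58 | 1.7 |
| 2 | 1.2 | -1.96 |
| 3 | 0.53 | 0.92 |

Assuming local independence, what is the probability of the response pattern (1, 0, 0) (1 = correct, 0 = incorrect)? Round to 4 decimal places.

P(theta) = 1 / (1 + exp(−a(theta − b)))
P_1 = 1/(1+e^{1.7980}) = 0.1421
P_2 = 1/(1+e^{-0.6720}) = 0.6620
P_3 = 1/(1+e^{1.2296}) = 0.2263
L = P_1 × (1−P_2) × (1−P_3) = 0.1421 × 0.3380 × 0.7737 = 0.03717

0.0372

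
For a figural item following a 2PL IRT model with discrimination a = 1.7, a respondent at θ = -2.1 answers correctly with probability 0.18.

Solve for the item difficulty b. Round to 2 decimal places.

P(θ) = 1 / (1 + exp(−a(θ − b)))
logit(0.18) = ln(0.18/0.82) = -1.5163
b = θ − logit/(a) = -2.1 − (-1.5163)/1.7000 = -1.2080

-1.21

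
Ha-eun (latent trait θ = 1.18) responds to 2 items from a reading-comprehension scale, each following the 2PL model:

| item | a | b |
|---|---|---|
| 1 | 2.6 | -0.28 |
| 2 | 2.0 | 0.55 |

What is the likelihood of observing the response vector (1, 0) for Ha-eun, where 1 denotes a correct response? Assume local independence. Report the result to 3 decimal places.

P(θ) = 1 / (1 + exp(−a(θ − b)))
P_1 = 1/(1+e^{-3.7960}) = 0.9780
P_2 = 1/(1+e^{-1.2600}) = 0.7790
L = P_1 × (1−P_2) = 0.9780 × 0.2210 = 0.21612

0.216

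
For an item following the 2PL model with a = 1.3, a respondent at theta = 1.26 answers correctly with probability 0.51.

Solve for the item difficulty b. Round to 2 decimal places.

1.23

P(theta) = 1 / (1 + exp(−a(theta − b)))
logit(0.51) = ln(0.51/0.49) = 0.0400
b = theta − logit/(a) = 1.26 − 0.0400/1.3000 = 1.2292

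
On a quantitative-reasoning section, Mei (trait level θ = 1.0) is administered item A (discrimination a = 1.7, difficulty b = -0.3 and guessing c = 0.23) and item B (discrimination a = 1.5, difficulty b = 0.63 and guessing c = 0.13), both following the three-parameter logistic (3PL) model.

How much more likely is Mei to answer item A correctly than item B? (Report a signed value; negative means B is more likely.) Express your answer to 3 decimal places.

0.241

P(θ) = c + (1 − c) · 1 / (1 + exp(−a(θ − b)))
P_A = 0.9239
P_B = 0.6827
P_A − P_B = 0.2412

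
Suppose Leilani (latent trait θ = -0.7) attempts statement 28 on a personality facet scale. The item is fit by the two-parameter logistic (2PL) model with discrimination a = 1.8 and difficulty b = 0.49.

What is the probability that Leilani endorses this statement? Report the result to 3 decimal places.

P(θ) = 1 / (1 + exp(−a(θ − b)))
Exponent: 1.8 × (-0.7 − 0.49) = -2.1420
1/(1 + e^{2.1420}) = 0.1051

0.105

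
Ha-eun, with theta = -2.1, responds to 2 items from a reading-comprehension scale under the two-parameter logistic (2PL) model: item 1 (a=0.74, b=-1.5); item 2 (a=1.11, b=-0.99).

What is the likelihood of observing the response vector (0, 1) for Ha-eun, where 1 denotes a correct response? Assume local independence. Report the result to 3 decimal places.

P(theta) = 1 / (1 + exp(−a(theta − b)))
P_1 = 1/(1+e^{0.4440}) = 0.3908
P_2 = 1/(1+e^{1.2321}) = 0.2258
L = (1−P_1) × P_2 = 0.6092 × 0.2258 = 0.13757

0.138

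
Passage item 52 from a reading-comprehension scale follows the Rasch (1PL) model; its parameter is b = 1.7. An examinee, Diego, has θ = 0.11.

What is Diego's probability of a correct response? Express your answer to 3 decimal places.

P(θ) = 1 / (1 + exp(−(θ − b)))
Exponent: (0.11 − 1.7) = -1.5900
1/(1 + e^{1.5900}) = 0.1694
P = 0.1694

0.169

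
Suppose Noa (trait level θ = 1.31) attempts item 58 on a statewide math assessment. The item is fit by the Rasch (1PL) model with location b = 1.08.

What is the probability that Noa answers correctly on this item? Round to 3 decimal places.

0.557

P(θ) = 1 / (1 + exp(−(θ − b)))
Exponent: (1.31 − 1.08) = 0.2300
1/(1 + e^{-0.2300}) = 0.5572
P = 0.5572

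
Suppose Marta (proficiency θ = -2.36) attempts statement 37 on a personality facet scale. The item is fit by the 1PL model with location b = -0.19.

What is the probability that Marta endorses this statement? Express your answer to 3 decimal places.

P(θ) = 1 / (1 + exp(−(θ − b)))
Exponent: (-2.36 − (-0.19)) = -2.1700
1/(1 + e^{2.1700}) = 0.1025
P = 0.1025

0.102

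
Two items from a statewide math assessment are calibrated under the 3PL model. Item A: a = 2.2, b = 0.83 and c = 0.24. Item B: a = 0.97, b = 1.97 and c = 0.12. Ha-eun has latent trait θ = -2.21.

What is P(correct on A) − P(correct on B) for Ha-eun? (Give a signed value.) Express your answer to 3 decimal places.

0.106

P(θ) = c + (1 − c) · 1 / (1 + exp(−a(θ − b)))
P_A = 0.2409
P_B = 0.1350
P_A − P_B = 0.1059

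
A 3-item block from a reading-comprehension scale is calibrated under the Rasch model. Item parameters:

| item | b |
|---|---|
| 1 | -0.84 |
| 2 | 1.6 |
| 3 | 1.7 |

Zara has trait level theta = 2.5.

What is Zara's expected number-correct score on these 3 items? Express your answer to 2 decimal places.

2.37

P(theta) = 1 / (1 + exp(−(theta − b)))
P_1 = 1/(1+e^{-3.3400}) = 0.9658
P_2 = 1/(1+e^{-0.9000}) = 0.7109
P_3 = 1/(1+e^{-0.8000}) = 0.6900
E[score] = 0.9658 + 0.7109 + 0.6900 = 2.3667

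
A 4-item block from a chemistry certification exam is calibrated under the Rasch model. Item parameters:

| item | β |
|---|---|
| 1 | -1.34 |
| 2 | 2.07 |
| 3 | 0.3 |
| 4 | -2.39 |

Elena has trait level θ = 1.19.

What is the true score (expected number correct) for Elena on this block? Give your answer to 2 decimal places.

P(θ) = 1 / (1 + exp(−(θ − β)))
P_1 = 1/(1+e^{-2.5300}) = 0.9262
P_2 = 1/(1+e^{0.8800}) = 0.2932
P_3 = 1/(1+e^{-0.8900}) = 0.7089
P_4 = 1/(1+e^{-3.5800}) = 0.9729
E[score] = 0.9262 + 0.2932 + 0.7089 + 0.9729 = 2.9012

2.90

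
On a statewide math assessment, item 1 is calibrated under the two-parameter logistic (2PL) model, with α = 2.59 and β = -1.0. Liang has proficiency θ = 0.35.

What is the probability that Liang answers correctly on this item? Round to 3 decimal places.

0.971

P(θ) = 1 / (1 + exp(−α(θ − β)))
Exponent: 2.59 × (0.35 − (-1.0)) = 3.4965
1/(1 + e^{-3.4965}) = 0.9706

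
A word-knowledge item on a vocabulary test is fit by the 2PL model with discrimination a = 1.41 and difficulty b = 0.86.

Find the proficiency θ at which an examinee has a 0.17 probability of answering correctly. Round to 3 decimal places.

-0.265

P(θ) = 1 / (1 + exp(−a(θ − b)))
logit = ln(0.1700/0.8300) = -1.5856
θ = b + logit/(a) = 0.86 + (-1.5856)/1.4100 = -0.2646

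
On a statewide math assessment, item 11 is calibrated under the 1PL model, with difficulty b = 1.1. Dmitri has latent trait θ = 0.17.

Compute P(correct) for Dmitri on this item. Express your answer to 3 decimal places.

0.283

P(θ) = 1 / (1 + exp(−(θ − b)))
Exponent: (0.17 − 1.1) = -0.9300
1/(1 + e^{0.9300}) = 0.2829
P = 0.2829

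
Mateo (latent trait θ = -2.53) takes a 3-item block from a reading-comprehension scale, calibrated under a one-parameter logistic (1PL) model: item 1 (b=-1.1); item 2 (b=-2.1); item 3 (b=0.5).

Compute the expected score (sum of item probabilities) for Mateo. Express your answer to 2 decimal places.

0.63

P(θ) = 1 / (1 + exp(−(θ − b)))
P_1 = 1/(1+e^{1.4300}) = 0.1931
P_2 = 1/(1+e^{0.4300}) = 0.3941
P_3 = 1/(1+e^{3.0300}) = 0.0461
E[score] = 0.1931 + 0.3941 + 0.0461 = 0.6333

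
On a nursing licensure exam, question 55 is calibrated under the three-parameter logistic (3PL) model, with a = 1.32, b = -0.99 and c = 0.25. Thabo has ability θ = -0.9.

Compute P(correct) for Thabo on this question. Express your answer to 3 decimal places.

P(θ) = c + (1 − c) · 1 / (1 + exp(−a(θ − b)))
Exponent: 1.32 × (-0.9 − (-0.99)) = 0.1188
1/(1 + e^{-0.1188}) = 0.5297
P = 0.25 + 0.75 × 0.5297 = 0.6472

0.647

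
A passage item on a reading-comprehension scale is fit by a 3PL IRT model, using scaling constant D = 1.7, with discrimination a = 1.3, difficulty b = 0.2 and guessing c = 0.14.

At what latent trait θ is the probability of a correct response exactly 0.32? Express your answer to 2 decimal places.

-0.40

P(θ) = c + (1 − c) · 1 / (1 + exp(−D·a(θ − b)))
Remove guessing floor: (0.32 − 0.14)/(1 − 0.14) = 0.2093
logit = ln(0.2093/0.7907) = -1.3291
θ = b + logit/(1.7·a) = 0.2 + (-1.3291)/2.2100 = -0.4014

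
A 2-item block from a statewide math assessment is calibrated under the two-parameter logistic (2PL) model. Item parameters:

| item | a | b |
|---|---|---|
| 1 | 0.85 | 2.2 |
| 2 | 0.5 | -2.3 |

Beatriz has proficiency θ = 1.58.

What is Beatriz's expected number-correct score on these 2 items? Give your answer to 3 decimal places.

1.246

P(θ) = 1 / (1 + exp(−a(θ − b)))
P_1 = 1/(1+e^{0.5270}) = 0.3712
P_2 = 1/(1+e^{-1.9400}) = 0.8744
E[score] = 0.3712 + 0.8744 = 1.2456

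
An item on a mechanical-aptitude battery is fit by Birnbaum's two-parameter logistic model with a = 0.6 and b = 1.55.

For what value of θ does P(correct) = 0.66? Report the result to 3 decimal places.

2.655

P(θ) = 1 / (1 + exp(−a(θ − b)))
logit = ln(0.6600/0.3400) = 0.6633
θ = b + logit/(a) = 1.55 + 0.6633/0.6000 = 2.6555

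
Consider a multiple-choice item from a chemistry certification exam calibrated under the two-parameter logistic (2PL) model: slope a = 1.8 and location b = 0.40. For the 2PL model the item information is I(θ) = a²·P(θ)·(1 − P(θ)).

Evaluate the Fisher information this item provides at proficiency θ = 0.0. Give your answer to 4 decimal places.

0.7135

P = 1/(1+e^{0.7200}) = 0.3274
P(1−P) = 0.3274 × 0.6726 = 0.2202
I = a² × P(1−P) = 1.8² × 0.2202 = 0.71347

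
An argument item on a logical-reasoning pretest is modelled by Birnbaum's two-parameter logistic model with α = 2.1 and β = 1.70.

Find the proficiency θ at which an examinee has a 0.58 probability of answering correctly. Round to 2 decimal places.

P(θ) = 1 / (1 + exp(−α(θ − β)))
logit = ln(0.5800/0.4200) = 0.3228
θ = β + logit/(α) = 1.70 + 0.3228/2.1000 = 1.8537

1.85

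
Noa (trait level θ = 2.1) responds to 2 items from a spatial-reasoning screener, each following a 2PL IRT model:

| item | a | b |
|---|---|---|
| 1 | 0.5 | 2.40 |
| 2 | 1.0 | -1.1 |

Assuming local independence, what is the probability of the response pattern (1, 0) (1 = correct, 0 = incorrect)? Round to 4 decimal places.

0.0181

P(θ) = 1 / (1 + exp(−a(θ − b)))
P_1 = 1/(1+e^{0.1500}) = 0.4626
P_2 = 1/(1+e^{-3.2000}) = 0.9608
L = P_1 × (1−P_2) = 0.4626 × 0.0392 = 0.01812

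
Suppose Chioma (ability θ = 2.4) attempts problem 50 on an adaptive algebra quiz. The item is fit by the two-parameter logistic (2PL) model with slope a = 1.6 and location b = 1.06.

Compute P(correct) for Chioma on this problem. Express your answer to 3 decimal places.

P(θ) = 1 / (1 + exp(−a(θ − b)))
Exponent: 1.6 × (2.4 − 1.06) = 2.1440
1/(1 + e^{-2.1440}) = 0.8951

0.895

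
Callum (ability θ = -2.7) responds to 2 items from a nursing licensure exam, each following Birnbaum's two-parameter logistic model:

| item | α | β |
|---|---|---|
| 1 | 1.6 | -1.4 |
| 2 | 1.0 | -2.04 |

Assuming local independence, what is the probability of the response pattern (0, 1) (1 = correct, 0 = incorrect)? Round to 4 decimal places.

P(θ) = 1 / (1 + exp(−α(θ − β)))
P_1 = 1/(1+e^{2.0800}) = 0.1111
P_2 = 1/(1+e^{0.6600}) = 0.3407
L = (1−P_1) × P_2 = 0.8889 × 0.3407 = 0.30290

0.3029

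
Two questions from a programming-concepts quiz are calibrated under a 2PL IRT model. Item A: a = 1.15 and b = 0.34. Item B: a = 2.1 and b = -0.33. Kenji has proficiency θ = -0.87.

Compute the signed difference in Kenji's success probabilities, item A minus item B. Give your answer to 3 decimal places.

P(θ) = 1 / (1 + exp(−a(θ − b)))
P_A = 0.1992
P_B = 0.2434
P_A − P_B = -0.0443

-0.044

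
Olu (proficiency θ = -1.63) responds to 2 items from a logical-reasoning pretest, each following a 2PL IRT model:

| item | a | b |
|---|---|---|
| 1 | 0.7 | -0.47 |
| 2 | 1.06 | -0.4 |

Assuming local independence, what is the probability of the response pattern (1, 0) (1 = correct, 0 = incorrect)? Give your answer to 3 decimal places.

0.242

P(θ) = 1 / (1 + exp(−a(θ − b)))
P_1 = 1/(1+e^{0.8120}) = 0.3075
P_2 = 1/(1+e^{1.3038}) = 0.2135
L = P_1 × (1−P_2) = 0.3075 × 0.7865 = 0.24181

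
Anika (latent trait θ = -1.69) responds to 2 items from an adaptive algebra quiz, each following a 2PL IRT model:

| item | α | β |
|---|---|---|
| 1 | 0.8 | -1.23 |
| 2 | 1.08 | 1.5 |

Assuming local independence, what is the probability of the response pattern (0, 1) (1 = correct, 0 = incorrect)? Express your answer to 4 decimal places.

P(θ) = 1 / (1 + exp(−α(θ − β)))
P_1 = 1/(1+e^{0.3680}) = 0.4090
P_2 = 1/(1+e^{3.4452}) = 0.0309
L = (1−P_1) × P_2 = 0.5910 × 0.0309 = 0.01827

0.0183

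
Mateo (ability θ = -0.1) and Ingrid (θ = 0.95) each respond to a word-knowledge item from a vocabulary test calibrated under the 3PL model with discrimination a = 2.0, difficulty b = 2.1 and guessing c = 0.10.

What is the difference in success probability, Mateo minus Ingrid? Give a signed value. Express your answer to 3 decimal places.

-0.071

P(θ) = c + (1 − c) · 1 / (1 + exp(−a(θ − b)))
P(Mateo) = 0.1109  [exponent -4.4000]
P(Ingrid) = 0.1820  [exponent -2.3000]
Difference = 0.1109 − 0.1820 = -0.0711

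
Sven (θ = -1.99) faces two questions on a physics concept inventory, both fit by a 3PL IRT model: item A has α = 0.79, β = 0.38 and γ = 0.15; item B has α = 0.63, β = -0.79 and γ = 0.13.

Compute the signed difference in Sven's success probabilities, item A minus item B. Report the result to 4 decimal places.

-0.1447

P(θ) = γ + (1 − γ) · 1 / (1 + exp(−α(θ − β)))
P_A = 0.2633
P_B = 0.4080
P_A − P_B = -0.1447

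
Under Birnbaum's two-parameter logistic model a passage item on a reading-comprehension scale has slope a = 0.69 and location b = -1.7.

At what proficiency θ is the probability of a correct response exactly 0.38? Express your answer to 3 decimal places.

P(θ) = 1 / (1 + exp(−a(θ − b)))
logit = ln(0.3800/0.6200) = -0.4895
θ = b + logit/(a) = -1.7 + (-0.4895)/0.6900 = -2.4095

-2.409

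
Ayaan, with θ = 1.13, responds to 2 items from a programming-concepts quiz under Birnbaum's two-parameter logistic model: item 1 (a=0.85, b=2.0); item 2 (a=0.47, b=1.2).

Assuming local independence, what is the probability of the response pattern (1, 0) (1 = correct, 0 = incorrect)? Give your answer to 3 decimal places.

0.164

P(θ) = 1 / (1 + exp(−a(θ − b)))
P_1 = 1/(1+e^{0.7395}) = 0.3231
P_2 = 1/(1+e^{0.0329}) = 0.4918
L = P_1 × (1−P_2) = 0.3231 × 0.5082 = 0.16421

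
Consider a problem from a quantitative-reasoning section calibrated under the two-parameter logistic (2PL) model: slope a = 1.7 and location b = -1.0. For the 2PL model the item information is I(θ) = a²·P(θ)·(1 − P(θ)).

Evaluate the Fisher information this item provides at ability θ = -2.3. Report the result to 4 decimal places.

0.2575

P = 1/(1+e^{2.2100}) = 0.0989
P(1−P) = 0.0989 × 0.9011 = 0.0891
I = a² × P(1−P) = 1.7² × 0.0891 = 0.25745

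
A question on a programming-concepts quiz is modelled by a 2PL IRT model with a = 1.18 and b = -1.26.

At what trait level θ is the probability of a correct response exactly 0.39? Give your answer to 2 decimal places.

-1.64

P(θ) = 1 / (1 + exp(−a(θ − b)))
logit = ln(0.3900/0.6100) = -0.4473
θ = b + logit/(a) = -1.26 + (-0.4473)/1.1800 = -1.6391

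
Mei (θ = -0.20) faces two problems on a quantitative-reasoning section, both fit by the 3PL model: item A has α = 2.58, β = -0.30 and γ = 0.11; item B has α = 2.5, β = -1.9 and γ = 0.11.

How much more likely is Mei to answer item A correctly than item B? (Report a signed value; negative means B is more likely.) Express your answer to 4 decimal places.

-0.3754

P(θ) = γ + (1 − γ) · 1 / (1 + exp(−α(θ − β)))
P_A = 0.6121
P_B = 0.9875
P_A − P_B = -0.3754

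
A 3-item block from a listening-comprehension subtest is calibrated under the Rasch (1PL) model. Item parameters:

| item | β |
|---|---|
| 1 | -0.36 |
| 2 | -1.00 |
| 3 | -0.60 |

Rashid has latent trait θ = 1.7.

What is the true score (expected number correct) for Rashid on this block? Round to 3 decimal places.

2.733

P(θ) = 1 / (1 + exp(−(θ − β)))
P_1 = 1/(1+e^{-2.0600}) = 0.8870
P_2 = 1/(1+e^{-2.7000}) = 0.9370
P_3 = 1/(1+e^{-2.3000}) = 0.9089
E[score] = 0.8870 + 0.9370 + 0.9089 = 2.7329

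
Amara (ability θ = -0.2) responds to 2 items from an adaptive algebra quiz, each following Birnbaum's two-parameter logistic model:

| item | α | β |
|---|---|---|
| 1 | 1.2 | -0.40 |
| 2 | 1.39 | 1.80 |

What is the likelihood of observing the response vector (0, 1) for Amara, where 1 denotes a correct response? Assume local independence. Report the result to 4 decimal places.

P(θ) = 1 / (1 + exp(−α(θ − β)))
P_1 = 1/(1+e^{-0.2400}) = 0.5597
P_2 = 1/(1+e^{2.7800}) = 0.0584
L = (1−P_1) × P_2 = 0.4403 × 0.0584 = 0.02572

0.0257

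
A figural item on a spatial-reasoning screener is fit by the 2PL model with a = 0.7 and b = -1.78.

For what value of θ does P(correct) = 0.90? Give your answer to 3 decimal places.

P(θ) = 1 / (1 + exp(−a(θ − b)))
logit = ln(0.9000/0.1000) = 2.1972
θ = b + logit/(a) = -1.78 + 2.1972/0.7000 = 1.3589

1.359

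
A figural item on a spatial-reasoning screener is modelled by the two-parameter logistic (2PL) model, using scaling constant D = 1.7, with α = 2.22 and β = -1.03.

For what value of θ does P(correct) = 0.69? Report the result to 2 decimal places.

-0.82

P(θ) = 1 / (1 + exp(−D·α(θ − β)))
logit = ln(0.6900/0.3100) = 0.8001
θ = β + logit/(1.7·α) = -1.03 + 0.8001/3.7740 = -0.8180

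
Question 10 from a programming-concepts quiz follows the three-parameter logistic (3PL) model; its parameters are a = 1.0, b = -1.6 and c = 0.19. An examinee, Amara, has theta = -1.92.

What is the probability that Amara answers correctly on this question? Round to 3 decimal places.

P(theta) = c + (1 − c) · 1 / (1 + exp(−a(theta − b)))
Exponent: 1.0 × (-1.92 − (-1.6)) = -0.3200
1/(1 + e^{0.3200}) = 0.4207
P = 0.19 + 0.81 × 0.4207 = 0.5307

0.531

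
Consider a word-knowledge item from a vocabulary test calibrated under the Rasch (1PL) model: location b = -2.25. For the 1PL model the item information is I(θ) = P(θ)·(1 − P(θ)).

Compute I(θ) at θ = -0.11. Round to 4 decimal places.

0.0942

P = 1/(1+e^{-2.1400}) = 0.8947
P(1−P) = 0.8947 × 0.1053 = 0.0942
I = P(1−P) = 0.09419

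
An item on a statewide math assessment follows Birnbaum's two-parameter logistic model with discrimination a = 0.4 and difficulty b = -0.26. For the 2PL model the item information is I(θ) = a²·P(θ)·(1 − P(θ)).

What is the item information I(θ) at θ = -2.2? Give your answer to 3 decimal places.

P = 1/(1+e^{0.7760}) = 0.3152
P(1−P) = 0.3152 × 0.6848 = 0.2158
I = a² × P(1−P) = 0.4² × 0.2158 = 0.03453

0.035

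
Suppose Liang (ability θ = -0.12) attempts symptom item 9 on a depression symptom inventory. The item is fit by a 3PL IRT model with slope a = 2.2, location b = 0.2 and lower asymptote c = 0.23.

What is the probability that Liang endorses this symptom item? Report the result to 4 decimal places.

0.4848

P(θ) = c + (1 − c) · 1 / (1 + exp(−a(θ − b)))
Exponent: 2.2 × (-0.12 − 0.2) = -0.7040
1/(1 + e^{0.7040}) = 0.3309
P = 0.23 + 0.77 × 0.3309 = 0.4848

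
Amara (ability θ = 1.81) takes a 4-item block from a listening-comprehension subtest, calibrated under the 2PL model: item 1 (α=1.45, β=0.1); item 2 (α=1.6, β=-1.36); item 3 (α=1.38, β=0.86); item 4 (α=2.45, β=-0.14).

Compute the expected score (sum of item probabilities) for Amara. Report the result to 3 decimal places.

P(θ) = 1 / (1 + exp(−α(θ − β)))
P_1 = 1/(1+e^{-2.4795}) = 0.9227
P_2 = 1/(1+e^{-5.0720}) = 0.9938
P_3 = 1/(1+e^{-1.3110}) = 0.7877
P_4 = 1/(1+e^{-4.7775}) = 0.9917
E[score] = 0.9227 + 0.9938 + 0.7877 + 0.9917 = 3.6958

3.696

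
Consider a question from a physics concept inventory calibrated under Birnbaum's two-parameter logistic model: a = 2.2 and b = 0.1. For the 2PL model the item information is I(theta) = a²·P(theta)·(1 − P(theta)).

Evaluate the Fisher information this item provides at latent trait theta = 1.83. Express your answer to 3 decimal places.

0.103

P = 1/(1+e^{-3.8060}) = 0.9782
P(1−P) = 0.9782 × 0.0218 = 0.0213
I = a² × P(1−P) = 2.2² × 0.0213 = 0.10300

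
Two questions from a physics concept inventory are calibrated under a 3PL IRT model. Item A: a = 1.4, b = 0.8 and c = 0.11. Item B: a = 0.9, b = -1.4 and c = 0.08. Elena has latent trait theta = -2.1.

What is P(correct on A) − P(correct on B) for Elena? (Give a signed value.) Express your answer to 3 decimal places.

-0.275

P(theta) = c + (1 − c) · 1 / (1 + exp(−a(theta − b)))
P_A = 0.1251
P_B = 0.3997
P_A − P_B = -0.2746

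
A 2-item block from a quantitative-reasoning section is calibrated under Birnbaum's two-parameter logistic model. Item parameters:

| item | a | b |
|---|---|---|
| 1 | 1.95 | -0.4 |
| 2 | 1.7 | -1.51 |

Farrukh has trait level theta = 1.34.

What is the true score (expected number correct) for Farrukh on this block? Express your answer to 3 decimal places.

P(theta) = 1 / (1 + exp(−a(theta − b)))
P_1 = 1/(1+e^{-3.3930}) = 0.9675
P_2 = 1/(1+e^{-4.8450}) = 0.9922
E[score] = 0.9675 + 0.9922 = 1.9597

1.960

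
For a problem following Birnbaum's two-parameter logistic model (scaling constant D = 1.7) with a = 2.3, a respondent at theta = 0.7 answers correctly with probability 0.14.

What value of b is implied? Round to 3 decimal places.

P(theta) = 1 / (1 + exp(−D·a(theta − b)))
logit(0.14) = ln(0.14/0.86) = -1.8153
b = theta − logit/(1.7·a) = 0.7 − (-1.8153)/3.9100 = 1.1643

1.164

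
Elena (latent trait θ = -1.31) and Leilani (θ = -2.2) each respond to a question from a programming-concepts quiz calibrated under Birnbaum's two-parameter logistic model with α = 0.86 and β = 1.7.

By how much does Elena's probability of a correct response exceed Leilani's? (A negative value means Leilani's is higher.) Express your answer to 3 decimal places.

0.036

P(θ) = 1 / (1 + exp(−α(θ − β)))
P(Elena) = 0.0699  [exponent -2.5886]
P(Leilani) = 0.0338  [exponent -3.3540]
Difference = 0.0699 − 0.0338 = 0.0361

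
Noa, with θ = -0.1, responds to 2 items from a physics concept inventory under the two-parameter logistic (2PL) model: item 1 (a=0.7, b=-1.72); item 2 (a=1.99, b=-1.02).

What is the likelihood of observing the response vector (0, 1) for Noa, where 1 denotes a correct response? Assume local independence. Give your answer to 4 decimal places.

P(θ) = 1 / (1 + exp(−a(θ − b)))
P_1 = 1/(1+e^{-1.1340}) = 0.7566
P_2 = 1/(1+e^{-1.8308}) = 0.8619
L = (1−P_1) × P_2 = 0.2434 × 0.8619 = 0.20980

0.2098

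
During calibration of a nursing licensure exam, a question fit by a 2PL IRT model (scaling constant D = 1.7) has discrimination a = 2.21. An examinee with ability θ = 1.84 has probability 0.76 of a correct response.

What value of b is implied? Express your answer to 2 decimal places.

P(θ) = 1 / (1 + exp(−D·a(θ − b)))
logit(0.76) = ln(0.76/0.24) = 1.1527
b = θ − logit/(1.7·a) = 1.84 − 1.1527/3.7570 = 1.5332

1.53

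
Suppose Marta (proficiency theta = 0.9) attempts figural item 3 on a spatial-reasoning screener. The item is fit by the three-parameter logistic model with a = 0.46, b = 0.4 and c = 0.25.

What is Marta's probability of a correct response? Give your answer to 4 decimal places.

0.6679

P(theta) = c + (1 − c) · 1 / (1 + exp(−a(theta − b)))
Exponent: 0.46 × (0.9 − 0.4) = 0.2300
1/(1 + e^{-0.2300}) = 0.5572
P = 0.25 + 0.75 × 0.5572 = 0.6679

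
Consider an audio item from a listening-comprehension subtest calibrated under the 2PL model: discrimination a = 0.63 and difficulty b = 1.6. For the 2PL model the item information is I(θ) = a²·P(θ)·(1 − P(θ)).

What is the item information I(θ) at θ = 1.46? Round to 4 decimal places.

0.0990

P = 1/(1+e^{0.0882}) = 0.4780
P(1−P) = 0.4780 × 0.5220 = 0.2495
I = a² × P(1−P) = 0.63² × 0.2495 = 0.09903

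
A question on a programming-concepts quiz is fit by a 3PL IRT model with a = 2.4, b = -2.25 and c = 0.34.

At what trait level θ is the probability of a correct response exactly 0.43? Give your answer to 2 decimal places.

P(θ) = c + (1 − c) · 1 / (1 + exp(−a(θ − b)))
Remove guessing floor: (0.43 − 0.34)/(1 − 0.34) = 0.1364
logit = ln(0.1364/0.8636) = -1.8458
θ = b + logit/(a) = -2.25 + (-1.8458)/2.4000 = -3.0191

-3.02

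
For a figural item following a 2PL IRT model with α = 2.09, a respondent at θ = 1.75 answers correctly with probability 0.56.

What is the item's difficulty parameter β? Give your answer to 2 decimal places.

P(θ) = 1 / (1 + exp(−α(θ − β)))
logit(0.56) = ln(0.56/0.44) = 0.2412
β = θ − logit/(α) = 1.75 − 0.2412/2.0900 = 1.6346

1.63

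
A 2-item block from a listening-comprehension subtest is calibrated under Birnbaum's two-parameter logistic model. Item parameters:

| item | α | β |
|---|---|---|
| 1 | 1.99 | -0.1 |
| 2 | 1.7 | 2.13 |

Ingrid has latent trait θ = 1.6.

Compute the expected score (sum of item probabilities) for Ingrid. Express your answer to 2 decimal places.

1.26

P(θ) = 1 / (1 + exp(−α(θ − β)))
P_1 = 1/(1+e^{-3.3830}) = 0.9672
P_2 = 1/(1+e^{0.9010}) = 0.2888
E[score] = 0.9672 + 0.2888 = 1.2560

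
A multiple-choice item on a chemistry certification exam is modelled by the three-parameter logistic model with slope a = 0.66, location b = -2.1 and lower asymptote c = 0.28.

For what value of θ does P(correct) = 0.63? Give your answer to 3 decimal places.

P(θ) = c + (1 − c) · 1 / (1 + exp(−a(θ − b)))
Remove guessing floor: (0.63 − 0.28)/(1 − 0.28) = 0.4861
logit = ln(0.4861/0.5139) = -0.0556
θ = b + logit/(a) = -2.1 + (-0.0556)/0.6600 = -2.1842

-2.184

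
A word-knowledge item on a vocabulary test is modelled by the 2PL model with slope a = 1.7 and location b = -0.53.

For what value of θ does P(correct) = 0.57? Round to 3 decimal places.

P(θ) = 1 / (1 + exp(−a(θ − b)))
logit = ln(0.5700/0.4300) = 0.2819
θ = b + logit/(a) = -0.53 + 0.2819/1.7000 = -0.3642

-0.364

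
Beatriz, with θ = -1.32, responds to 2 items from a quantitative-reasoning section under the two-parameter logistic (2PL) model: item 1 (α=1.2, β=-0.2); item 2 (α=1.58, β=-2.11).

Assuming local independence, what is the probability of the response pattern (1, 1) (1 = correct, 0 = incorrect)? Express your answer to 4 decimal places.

P(θ) = 1 / (1 + exp(−α(θ − β)))
P_1 = 1/(1+e^{1.3440}) = 0.2069
P_2 = 1/(1+e^{-1.2482}) = 0.7770
L = P_1 × P_2 = 0.2069 × 0.7770 = 0.16072

0.1607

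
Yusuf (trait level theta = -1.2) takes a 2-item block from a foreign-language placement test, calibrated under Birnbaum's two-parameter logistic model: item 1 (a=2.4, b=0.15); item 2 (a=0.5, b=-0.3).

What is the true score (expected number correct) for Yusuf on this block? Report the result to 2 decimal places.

0.43

P(theta) = 1 / (1 + exp(−a(theta − b)))
P_1 = 1/(1+e^{3.2400}) = 0.0377
P_2 = 1/(1+e^{0.4500}) = 0.3894
E[score] = 0.0377 + 0.3894 = 0.4270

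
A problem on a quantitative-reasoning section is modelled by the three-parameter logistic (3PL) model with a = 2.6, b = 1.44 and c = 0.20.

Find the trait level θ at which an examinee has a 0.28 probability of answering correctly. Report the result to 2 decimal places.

0.59

P(θ) = c + (1 − c) · 1 / (1 + exp(−a(θ − b)))
Remove guessing floor: (0.28 − 0.20)/(1 − 0.20) = 0.1000
logit = ln(0.1000/0.9000) = -2.1972
θ = b + logit/(a) = 1.44 + (-2.1972)/2.6000 = 0.5949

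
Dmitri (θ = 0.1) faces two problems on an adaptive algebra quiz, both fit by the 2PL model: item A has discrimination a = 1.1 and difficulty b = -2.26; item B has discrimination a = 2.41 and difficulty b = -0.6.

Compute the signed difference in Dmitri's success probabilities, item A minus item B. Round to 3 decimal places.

0.087

P(θ) = 1 / (1 + exp(−a(θ − b)))
P_A = 0.9306
P_B = 0.8438
P_A − P_B = 0.0868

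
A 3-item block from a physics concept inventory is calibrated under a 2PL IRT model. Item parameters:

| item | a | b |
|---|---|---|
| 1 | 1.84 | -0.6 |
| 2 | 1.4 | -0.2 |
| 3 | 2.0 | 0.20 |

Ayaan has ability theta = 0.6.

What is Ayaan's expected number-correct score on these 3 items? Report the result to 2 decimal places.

P(theta) = 1 / (1 + exp(−a(theta − b)))
P_1 = 1/(1+e^{-2.2080}) = 0.9010
P_2 = 1/(1+e^{-1.1200}) = 0.7540
P_3 = 1/(1+e^{-0.8000}) = 0.6900
E[score] = 0.9010 + 0.7540 + 0.6900 = 2.3449

2.34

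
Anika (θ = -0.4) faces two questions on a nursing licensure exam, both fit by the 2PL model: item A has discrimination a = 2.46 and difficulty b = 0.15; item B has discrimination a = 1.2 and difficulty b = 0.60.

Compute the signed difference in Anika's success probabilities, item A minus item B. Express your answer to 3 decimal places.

P(θ) = 1 / (1 + exp(−a(θ − b)))
P_A = 0.2054
P_B = 0.2315
P_A − P_B = -0.0261

-0.026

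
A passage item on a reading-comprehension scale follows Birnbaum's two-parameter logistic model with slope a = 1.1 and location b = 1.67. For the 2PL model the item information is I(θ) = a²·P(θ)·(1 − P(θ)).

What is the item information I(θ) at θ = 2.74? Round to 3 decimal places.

0.218

P = 1/(1+e^{-1.1770}) = 0.7644
P(1−P) = 0.7644 × 0.2356 = 0.1801
I = a² × P(1−P) = 1.1² × 0.1801 = 0.21791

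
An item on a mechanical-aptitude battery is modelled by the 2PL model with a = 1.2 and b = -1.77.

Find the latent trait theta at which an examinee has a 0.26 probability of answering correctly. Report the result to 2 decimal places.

-2.64

P(theta) = 1 / (1 + exp(−a(theta − b)))
logit = ln(0.2600/0.7400) = -1.0460
theta = b + logit/(a) = -1.77 + (-1.0460)/1.2000 = -2.6416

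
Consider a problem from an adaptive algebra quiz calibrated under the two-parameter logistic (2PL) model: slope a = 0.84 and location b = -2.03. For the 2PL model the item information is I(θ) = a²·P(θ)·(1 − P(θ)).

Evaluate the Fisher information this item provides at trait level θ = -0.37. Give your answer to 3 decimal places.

P = 1/(1+e^{-1.3944}) = 0.8013
P(1−P) = 0.8013 × 0.1987 = 0.1592
I = a² × P(1−P) = 0.84² × 0.1592 = 0.11235

0.112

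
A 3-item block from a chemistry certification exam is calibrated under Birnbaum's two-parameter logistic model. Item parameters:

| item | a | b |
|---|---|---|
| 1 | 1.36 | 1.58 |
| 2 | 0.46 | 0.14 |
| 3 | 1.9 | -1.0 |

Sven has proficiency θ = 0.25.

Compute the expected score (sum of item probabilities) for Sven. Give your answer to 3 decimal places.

1.568

P(θ) = 1 / (1 + exp(−a(θ − b)))
P_1 = 1/(1+e^{1.8088}) = 0.1408
P_2 = 1/(1+e^{-0.0506}) = 0.5126
P_3 = 1/(1+e^{-2.3750}) = 0.9149
E[score] = 0.1408 + 0.5126 + 0.9149 = 1.5683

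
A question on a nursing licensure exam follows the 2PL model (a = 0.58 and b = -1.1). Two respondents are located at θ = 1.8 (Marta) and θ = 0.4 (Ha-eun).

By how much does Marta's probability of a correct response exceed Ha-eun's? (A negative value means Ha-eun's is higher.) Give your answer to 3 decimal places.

P(θ) = 1 / (1 + exp(−a(θ − b)))
P(Marta) = 0.8432  [exponent 1.6820]
P(Ha-eun) = 0.7047  [exponent 0.8700]
Difference = 0.8432 − 0.7047 = 0.1384

0.138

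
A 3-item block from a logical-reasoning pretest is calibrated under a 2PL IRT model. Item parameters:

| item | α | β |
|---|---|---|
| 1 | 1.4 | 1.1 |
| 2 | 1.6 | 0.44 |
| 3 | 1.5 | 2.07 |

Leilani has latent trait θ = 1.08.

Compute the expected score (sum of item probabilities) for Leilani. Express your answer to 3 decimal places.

1.413

P(θ) = 1 / (1 + exp(−α(θ − β)))
P_1 = 1/(1+e^{0.0280}) = 0.4930
P_2 = 1/(1+e^{-1.0240}) = 0.7358
P_3 = 1/(1+e^{1.4850}) = 0.1847
E[score] = 0.4930 + 0.7358 + 0.1847 = 1.4134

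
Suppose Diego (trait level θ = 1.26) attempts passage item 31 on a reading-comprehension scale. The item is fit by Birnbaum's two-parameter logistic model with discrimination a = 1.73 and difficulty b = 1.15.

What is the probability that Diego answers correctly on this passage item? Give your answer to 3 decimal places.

P(θ) = 1 / (1 + exp(−a(θ − b)))
Exponent: 1.73 × (1.26 − 1.15) = 0.1903
1/(1 + e^{-0.1903}) = 0.5474

0.547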